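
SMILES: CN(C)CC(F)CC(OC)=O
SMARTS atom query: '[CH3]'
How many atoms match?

3

The query [CH3] means: aliphatic carbon with exactly three hydrogens.
Check the 11 heavy atoms by environment: 2× C (H2) → no; 1× C (H1) → no; 1× F (H0) → no; 1× N (H0) → no; 3× C (H3) → match; 1× C (H0) → no; 2× O (H0) → no.
That gives 3 matching atoms.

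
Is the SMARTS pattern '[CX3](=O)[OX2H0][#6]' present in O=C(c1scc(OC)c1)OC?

The pattern [CX3](=O)[OX2H0][#6] describes a carbonyl carbon bonded to an oxygen that is itself bonded to carbon (no H on that O) — an ester.
The molecule carries a methyl-ester group (-C(=O)OCH3), whose atoms satisfy every constraint of the query, so the pattern matches.

Yes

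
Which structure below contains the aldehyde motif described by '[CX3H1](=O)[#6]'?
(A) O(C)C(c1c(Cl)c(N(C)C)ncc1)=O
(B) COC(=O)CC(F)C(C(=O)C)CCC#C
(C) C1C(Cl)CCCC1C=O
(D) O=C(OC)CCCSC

[CX3H1](=O)[#6] describes an sp2 carbon with one H, double-bonded to O and single-bonded to carbon (an aldehyde).
(A) has a methyl-ester group (-C(=O)OCH3) but the carbonyl carbon has H0, not H1.
(B) has a methyl-ester group (-C(=O)OCH3) but the carbonyl carbon has H0, not H1.
(C) contains an aldehyde (-CHO), which satisfies every atom and bond constraint.
(D) has a methyl-ester group (-C(=O)OCH3) but the carbonyl carbon has H0, not H1.
So the answer is (C).

C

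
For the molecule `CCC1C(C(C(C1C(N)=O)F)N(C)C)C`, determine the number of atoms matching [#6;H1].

5

The query [#6;H1] means: any carbon bearing exactly one hydrogen.
Check the 15 heavy atoms by environment: 5× C (H1) → match; 4× C (H3) → no; 1× C (H2) → no; 1× N (H0) → no; 1× C (H0) → no; 1× O (H0) → no; 1× N (H2) → no; 1× F (H0) → no.
That gives 5 matching atoms.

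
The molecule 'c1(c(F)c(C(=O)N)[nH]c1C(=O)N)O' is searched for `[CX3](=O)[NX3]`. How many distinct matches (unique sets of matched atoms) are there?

2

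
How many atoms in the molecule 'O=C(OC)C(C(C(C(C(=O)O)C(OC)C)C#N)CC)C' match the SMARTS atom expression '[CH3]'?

5

Check the 20 heavy atoms by environment: 5× C (H3) → match; 5× C (H1) → no; 3× C (H0) → no; 1× N (H0) → no; 4× O (H0) → no; 1× O (H1) → no; 1× C (H2) → no.
That gives 5 matching atoms.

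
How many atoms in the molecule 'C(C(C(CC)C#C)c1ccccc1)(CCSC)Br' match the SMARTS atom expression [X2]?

3

The query [X2] means: any atom with exactly two total connections (bonds + H).
Check the 18 heavy atoms by environment: 8× C (X4) → no; 1× S (X2) → match; 6× c (aromatic, X3) → no; 2× C (X2) → match; 1× Br (X1) → no.
Summing the matching environments: 1 + 2 = 3 matching atoms.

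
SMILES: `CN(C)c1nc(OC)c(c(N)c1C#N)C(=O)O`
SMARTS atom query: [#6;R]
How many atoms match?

5

The query [#6;R] means: carbon that is part of a ring.
Check the 17 heavy atoms by environment: 1× n (aromatic, in 6-ring) → no; 5× c (aromatic, in 6-ring) → match; 5× C (acyclic) → no; 3× N (acyclic) → no; 3× O (acyclic) → no.
That gives 5 matching atoms.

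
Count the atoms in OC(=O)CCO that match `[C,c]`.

3

Check the 6 heavy atoms by environment: 3× C → match; 3× O → no.
That gives 3 matching atoms.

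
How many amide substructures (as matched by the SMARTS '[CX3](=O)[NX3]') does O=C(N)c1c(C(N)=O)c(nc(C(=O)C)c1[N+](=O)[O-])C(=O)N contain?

3

[CX3](=O)[NX3] is the SMARTS for an amide: a carbonyl carbon bonded to a trivalent nitrogen.
The molecule carries 3 separate instances of a primary amide (-C(=O)NH2) meeting every constraint; each maps to a distinct set of atoms, giving 3 matches.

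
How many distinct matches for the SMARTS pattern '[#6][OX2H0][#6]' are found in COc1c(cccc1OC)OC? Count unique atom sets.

[#6][OX2H0][#6] is the SMARTS for an ether: an aliphatic oxygen bridging two carbons with no H on the oxygen.
The molecule carries 3 separate instances of a methoxy ether (-OCH3) meeting every constraint; each maps to a distinct set of atoms, giving 3 matches.

3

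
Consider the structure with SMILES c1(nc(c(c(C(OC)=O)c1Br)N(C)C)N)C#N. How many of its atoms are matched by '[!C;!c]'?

The query [!C;!c] means: neither aliphatic nor aromatic carbon — same as [!#6].
Check the 17 heavy atoms by environment: 1× n (aromatic) → match; 5× c (aromatic) → no; 3× N → match; 5× C → no; 2× O → match; 1× Br → match.
Summing the matching environments: 1 + 3 + 2 + 1 = 7 matching atoms.

7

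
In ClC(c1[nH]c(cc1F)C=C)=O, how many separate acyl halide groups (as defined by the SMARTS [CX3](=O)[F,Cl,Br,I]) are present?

1

[CX3](=O)[F,Cl,Br,I] is the SMARTS for an acyl halide: a carbonyl carbon bonded to a halogen.
Exactly one fragment in the molecule meets all constraints, giving 1 match.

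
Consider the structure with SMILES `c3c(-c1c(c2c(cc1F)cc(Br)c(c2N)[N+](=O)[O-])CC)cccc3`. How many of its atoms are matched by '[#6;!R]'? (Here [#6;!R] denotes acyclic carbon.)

The query [#6;!R] means: carbon not in any ring.
Check the 24 heavy atoms by environment: 16× c (aromatic, in 6-ring) → no; 1× F (acyclic) → no; 2× C (acyclic) → match; 1× N (acyclic) → no; 1× Br (acyclic) → no; 1× N (charge +1, acyclic) → no; 1× O (charge -1, acyclic) → no; 1× O (acyclic) → no.
That gives 2 matching atoms.

2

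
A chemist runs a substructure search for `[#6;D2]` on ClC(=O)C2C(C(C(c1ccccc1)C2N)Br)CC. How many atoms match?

Check the 18 heavy atoms by environment: 6× C (D3) → no; 1× N (D1) → no; 1× Br (D1) → no; 1× O (D1) → no; 1× Cl (D1) → no; 1× c (aromatic, D3) → no; 5× c (aromatic, D2) → match; 1× C (D2) → match; 1× C (D1) → no.
Summing the matching environments: 5 + 1 = 6 matching atoms.

6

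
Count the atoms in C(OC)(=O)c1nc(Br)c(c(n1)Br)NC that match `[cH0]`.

4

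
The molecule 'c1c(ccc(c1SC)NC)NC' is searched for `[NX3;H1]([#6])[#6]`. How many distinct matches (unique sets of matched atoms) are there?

[NX3;H1]([#6])[#6] is the SMARTS for a secondary amine: a trivalent nitrogen with one H, bonded to two carbons.
The molecule carries 2 separate instances of an N-methylamino group (-NHCH3) meeting every constraint; each maps to a distinct set of atoms, giving 2 matches.

2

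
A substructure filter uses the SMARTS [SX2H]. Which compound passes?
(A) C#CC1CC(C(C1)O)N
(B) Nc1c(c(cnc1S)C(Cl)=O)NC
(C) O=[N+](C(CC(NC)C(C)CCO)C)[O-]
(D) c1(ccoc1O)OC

B

[SX2H] describes an aliphatic sulfur with two connections, one being H (a thiol).
(A) has a hydroxyl group (-OH) but it is an -OH, not an -SH.
(B) contains a thiol (-SH), which satisfies every atom and bond constraint.
(C) has a hydroxyl group (-OH) but it is an -OH, not an -SH.
(D) has a hydroxyl group (-OH) but it is an -OH, not an -SH.
So the answer is (B).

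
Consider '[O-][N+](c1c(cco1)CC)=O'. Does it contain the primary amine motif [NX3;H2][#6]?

No

The pattern [NX3;H2][#6] describes a trivalent nitrogen with two H attached to carbon — a primary amine.
The closest candidate here is a nitro group (-[N+](=O)[O-]), but the nitrogen is [N+] with no H, not NX3H2. No other fragment satisfies the full query, so there is no match.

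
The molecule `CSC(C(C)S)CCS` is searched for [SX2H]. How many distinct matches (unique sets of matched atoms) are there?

[SX2H] is the SMARTS for a thiol: an aliphatic sulfur with two connections, one being H.
The molecule carries 2 separate instances of a thiol (-SH) meeting every constraint; each maps to a distinct set of atoms, giving 2 matches.

2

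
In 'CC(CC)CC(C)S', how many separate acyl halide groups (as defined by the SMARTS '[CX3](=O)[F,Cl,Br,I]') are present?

0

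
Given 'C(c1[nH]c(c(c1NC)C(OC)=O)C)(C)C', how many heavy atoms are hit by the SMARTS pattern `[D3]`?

Check the 15 heavy atoms by environment: 1× n (aromatic, D2) → no; 4× c (aromatic, D3) → match; 1× N (D2) → no; 5× C (D1) → no; 2× C (D3) → match; 1× O (D1) → no; 1× O (D2) → no.
Summing the matching environments: 4 + 2 = 6 matching atoms.

6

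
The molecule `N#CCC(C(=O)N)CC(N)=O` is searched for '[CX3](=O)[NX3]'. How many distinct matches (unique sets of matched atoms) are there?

2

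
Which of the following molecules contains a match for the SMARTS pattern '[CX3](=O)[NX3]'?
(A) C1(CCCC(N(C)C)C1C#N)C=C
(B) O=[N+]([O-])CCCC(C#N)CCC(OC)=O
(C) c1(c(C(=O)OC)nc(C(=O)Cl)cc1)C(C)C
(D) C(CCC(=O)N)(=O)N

D

[CX3](=O)[NX3] describes a carbonyl carbon bonded to a trivalent nitrogen (an amide).
(A) has a nitrile (-C#N) but the nitrile N is NX1 (triple-bonded), not NX3.
(B) has a methyl-ester group (-C(=O)OCH3) but the carbonyl is bonded to O, not to an NX3 nitrogen.
(C) has a methyl-ester group (-C(=O)OCH3) but the carbonyl is bonded to O, not to an NX3 nitrogen.
(D) contains a primary amide (-C(=O)NH2), which satisfies every atom and bond constraint.
So the answer is (D).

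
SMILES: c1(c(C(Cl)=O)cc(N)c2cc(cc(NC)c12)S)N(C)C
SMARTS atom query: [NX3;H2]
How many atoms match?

The query [NX3;H2] means: aliphatic N with 3 total connections, two of them H — an -NH2 nitrogen (amine or amide).
Check the 20 heavy atoms by environment: 7× c (aromatic, H0, X3) → no; 3× c (aromatic, H1, X3) → no; 1× N (H2, X3) → match; 1× N (H0, X3) → no; 3× C (H3, X4) → no; 1× C (H0, X3) → no; 1× O (H0, X1) → no; 1× Cl (H0, X1) → no; 1× N (H1, X3) → no; 1× S (H1, X2) → no.
That gives 1 matching atom.

1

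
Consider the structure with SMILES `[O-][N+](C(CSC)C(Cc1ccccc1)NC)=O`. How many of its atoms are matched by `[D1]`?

4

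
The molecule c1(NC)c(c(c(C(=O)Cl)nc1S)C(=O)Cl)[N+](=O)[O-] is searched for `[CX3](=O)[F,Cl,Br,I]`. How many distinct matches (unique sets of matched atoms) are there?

[CX3](=O)[F,Cl,Br,I] is the SMARTS for an acyl halide: a carbonyl carbon bonded to a halogen.
The molecule carries 2 separate instances of an acyl chloride (-C(=O)Cl) meeting every constraint; each maps to a distinct set of atoms, giving 2 matches.

2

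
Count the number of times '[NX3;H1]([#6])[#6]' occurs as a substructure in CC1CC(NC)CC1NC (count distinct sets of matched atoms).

[NX3;H1]([#6])[#6] is the SMARTS for a secondary amine: a trivalent nitrogen with one H, bonded to two carbons.
The molecule carries 2 separate instances of an N-methylamino group (-NHCH3) meeting every constraint; each maps to a distinct set of atoms, giving 2 matches.

2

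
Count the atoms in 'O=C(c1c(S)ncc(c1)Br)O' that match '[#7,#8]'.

The query [#7,#8] means: nitrogen or oxygen (comma = OR).
Check the 11 heavy atoms by environment: 1× n (aromatic) → match; 5× c (aromatic) → no; 1× Br → no; 1× C → no; 2× O → match; 1× S → no.
Summing the matching environments: 1 + 2 = 3 matching atoms.

3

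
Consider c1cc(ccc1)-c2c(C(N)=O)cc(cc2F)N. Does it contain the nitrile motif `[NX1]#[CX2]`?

No

The pattern [NX1]#[CX2] describes a nitrogen triple-bonded to a two-connected carbon — a nitrile.
The closest candidate here is a primary amide (-C(=O)NH2), but the nitrogen is NX3, not NX1. No other fragment satisfies the full query, so there is no match.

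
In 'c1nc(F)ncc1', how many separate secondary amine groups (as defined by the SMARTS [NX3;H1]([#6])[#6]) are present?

[NX3;H1]([#6])[#6] is the SMARTS for a secondary amine: a trivalent nitrogen with one H, bonded to two carbons.
No fragment in the molecule satisfies every constraint, giving 0 matches.

0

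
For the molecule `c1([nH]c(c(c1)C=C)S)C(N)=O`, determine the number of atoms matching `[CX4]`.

The query [CX4] means: C with X4: aliphatic carbon with exactly 4 total connections (bonds + H).
Check the 11 heavy atoms by environment: 1× n (aromatic, X3) → no; 4× c (aromatic, X3) → no; 3× C (X3) → no; 1× O (X1) → no; 1× N (X3) → no; 1× S (X2) → no.
No environment satisfies the query, so 0 matching atoms.

0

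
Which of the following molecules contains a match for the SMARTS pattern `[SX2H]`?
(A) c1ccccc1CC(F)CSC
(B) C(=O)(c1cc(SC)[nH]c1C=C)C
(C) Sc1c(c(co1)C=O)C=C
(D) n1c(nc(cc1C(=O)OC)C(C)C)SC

C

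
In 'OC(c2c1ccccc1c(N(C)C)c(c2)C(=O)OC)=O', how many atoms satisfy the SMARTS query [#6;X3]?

Check the 20 heavy atoms by environment: 10× c (aromatic, X3) → match; 2× C (X3) → match; 2× O (X1) → no; 2× O (X2) → no; 1× N (X3) → no; 3× C (X4) → no.
Summing the matching environments: 10 + 2 = 12 matching atoms.

12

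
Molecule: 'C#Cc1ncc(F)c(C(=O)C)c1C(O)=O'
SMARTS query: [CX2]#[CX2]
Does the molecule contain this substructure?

The pattern [CX2]#[CX2] describes a carbon-carbon triple bond — an alkyne.
The molecule carries an ethynyl group (-C#CH), whose atoms satisfy every constraint of the query, so the pattern matches.

Yes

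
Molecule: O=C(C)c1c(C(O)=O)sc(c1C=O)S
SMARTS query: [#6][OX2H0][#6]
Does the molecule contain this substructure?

No

The pattern [#6][OX2H0][#6] describes an aliphatic oxygen bridging two carbons with no H on the oxygen — an ether.
The closest candidate here is a carboxylic acid group (-C(=O)OH), but the -OH oxygen has H1; the =O is OX1, not OX2. No other fragment satisfies the full query, so there is no match.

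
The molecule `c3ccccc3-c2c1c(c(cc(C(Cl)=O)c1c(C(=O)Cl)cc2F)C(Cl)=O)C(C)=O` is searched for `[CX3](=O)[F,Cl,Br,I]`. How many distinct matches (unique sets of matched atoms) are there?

[CX3](=O)[F,Cl,Br,I] is the SMARTS for an acyl halide: a carbonyl carbon bonded to a halogen.
The molecule carries 3 separate instances of an acyl chloride (-C(=O)Cl) meeting every constraint; each maps to a distinct set of atoms, giving 3 matches.

3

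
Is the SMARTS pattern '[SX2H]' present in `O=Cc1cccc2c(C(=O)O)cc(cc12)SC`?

The pattern [SX2H] describes an aliphatic sulfur with two connections, one being H — a thiol.
The closest candidate here is a methylthio ether (-SCH3), but the sulfur has H0 (bonded to two carbons), not H1. No other fragment satisfies the full query, so there is no match.

No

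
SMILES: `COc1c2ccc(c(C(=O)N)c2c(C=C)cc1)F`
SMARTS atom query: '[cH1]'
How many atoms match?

4

The query [cH1] means: aromatic carbon bearing exactly one hydrogen.
Check the 18 heavy atoms by environment: 6× c (aromatic, H0) → no; 4× c (aromatic, H1) → match; 2× O (H0) → no; 1× C (H3) → no; 1× C (H0) → no; 1× N (H2) → no; 1× C (H1) → no; 1× C (H2) → no; 1× F (H0) → no.
That gives 4 matching atoms.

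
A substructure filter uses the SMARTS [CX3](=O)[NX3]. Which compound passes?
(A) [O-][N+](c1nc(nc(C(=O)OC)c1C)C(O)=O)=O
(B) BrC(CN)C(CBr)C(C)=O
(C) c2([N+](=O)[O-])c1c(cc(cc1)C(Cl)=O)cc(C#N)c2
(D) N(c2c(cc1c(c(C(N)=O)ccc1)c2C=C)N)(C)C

[CX3](=O)[NX3] describes a carbonyl carbon bonded to a trivalent nitrogen (an amide).
(A) has a methyl-ester group (-C(=O)OCH3) but the carbonyl is bonded to O, not to an NX3 nitrogen.
(B) has a primary amino group (-NH2) but the -NH2 is not attached to a carbonyl carbon.
(C) has a nitrile (-C#N) but the nitrile N is NX1 (triple-bonded), not NX3.
(D) contains a primary amide (-C(=O)NH2), which satisfies every atom and bond constraint.
So the answer is (D).

D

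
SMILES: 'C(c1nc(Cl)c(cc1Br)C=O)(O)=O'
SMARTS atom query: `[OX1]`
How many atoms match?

2

Check the 13 heavy atoms by environment: 1× n (aromatic, X2) → no; 5× c (aromatic, X3) → no; 1× Br (X1) → no; 2× C (X3) → no; 2× O (X1) → match; 1× O (X2) → no; 1× Cl (X1) → no.
That gives 2 matching atoms.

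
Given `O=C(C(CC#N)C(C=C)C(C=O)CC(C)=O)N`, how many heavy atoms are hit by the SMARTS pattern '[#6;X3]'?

5

Check the 17 heavy atoms by environment: 6× C (X4) → no; 5× C (X3) → match; 3× O (X1) → no; 1× C (X2) → no; 1× N (X1) → no; 1× N (X3) → no.
That gives 5 matching atoms.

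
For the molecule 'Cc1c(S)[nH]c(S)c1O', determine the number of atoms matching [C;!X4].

0

Check the 9 heavy atoms by environment: 1× n (aromatic, X3) → no; 4× c (aromatic, X3) → no; 2× S (X2) → no; 1× C (X4) → no; 1× O (X2) → no.
No environment satisfies the query, so 0 matching atoms.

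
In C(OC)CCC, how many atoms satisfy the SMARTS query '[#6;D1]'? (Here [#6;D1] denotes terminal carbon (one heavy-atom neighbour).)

Check the 6 heavy atoms by environment: 3× C (D2) → no; 2× C (D1) → match; 1× O (D2) → no.
That gives 2 matching atoms.

2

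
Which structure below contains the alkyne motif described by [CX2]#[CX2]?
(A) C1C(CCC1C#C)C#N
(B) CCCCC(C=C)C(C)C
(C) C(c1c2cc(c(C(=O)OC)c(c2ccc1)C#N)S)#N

A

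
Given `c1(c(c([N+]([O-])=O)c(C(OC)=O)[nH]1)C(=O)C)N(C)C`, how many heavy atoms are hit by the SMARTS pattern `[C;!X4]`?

The query [C;!X4] means: aliphatic carbon that does not have four total connections.
Check the 18 heavy atoms by environment: 1× n (aromatic, X3) → no; 4× c (aromatic, X3) → no; 1× N (X3) → no; 4× C (X4) → no; 2× C (X3) → match; 3× O (X1) → no; 1× N (charge +1, X3) → no; 1× O (charge -1, X1) → no; 1× O (X2) → no.
That gives 2 matching atoms.

2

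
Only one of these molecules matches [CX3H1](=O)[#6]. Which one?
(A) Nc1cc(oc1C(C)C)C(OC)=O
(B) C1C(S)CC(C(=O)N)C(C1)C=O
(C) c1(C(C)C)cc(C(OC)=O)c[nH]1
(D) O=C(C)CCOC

B

[CX3H1](=O)[#6] describes an sp2 carbon with one H, double-bonded to O and single-bonded to carbon (an aldehyde).
(A) has a methyl-ester group (-C(=O)OCH3) but the carbonyl carbon has H0, not H1.
(B) contains an aldehyde (-CHO), which satisfies every atom and bond constraint.
(C) has a methyl-ester group (-C(=O)OCH3) but the carbonyl carbon has H0, not H1.
(D) has an acetyl/ketone group (-C(=O)CH3) but the carbonyl carbon has H0 (two carbon neighbours), not H1.
So the answer is (B).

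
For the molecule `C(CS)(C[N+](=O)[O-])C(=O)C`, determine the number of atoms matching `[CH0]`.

Check the 10 heavy atoms by environment: 2× C (H2) → no; 1× C (H1) → no; 1× N (charge +1, H0) → no; 1× O (charge -1, H0) → no; 2× O (H0) → no; 1× S (H1) → no; 1× C (H0) → match; 1× C (H3) → no.
That gives 1 matching atom.

1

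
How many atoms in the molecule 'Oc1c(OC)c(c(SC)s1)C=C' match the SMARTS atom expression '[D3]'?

4

The query [D3] means: atom with exactly three heavy-atom neighbours.
Check the 12 heavy atoms by environment: 1× s (aromatic, D2) → no; 4× c (aromatic, D3) → match; 1× O (D1) → no; 1× S (D2) → no; 3× C (D1) → no; 1× C (D2) → no; 1× O (D2) → no.
That gives 4 matching atoms.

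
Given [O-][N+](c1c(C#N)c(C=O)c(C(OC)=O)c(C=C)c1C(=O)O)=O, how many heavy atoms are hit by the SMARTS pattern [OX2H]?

Check the 22 heavy atoms by environment: 6× c (aromatic, H0, X3) → no; 1× C (H0, X2) → no; 1× N (H0, X1) → no; 2× C (H0, X3) → no; 4× O (H0, X1) → no; 1× O (H0, X2) → no; 1× C (H3, X4) → no; 2× C (H1, X3) → no; 1× C (H2, X3) → no; 1× O (H1, X2) → match; 1× N (charge +1, H0, X3) → no; 1× O (charge -1, H0, X1) → no.
That gives 1 matching atom.

1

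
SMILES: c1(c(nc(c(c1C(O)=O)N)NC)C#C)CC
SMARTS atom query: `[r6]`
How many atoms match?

6

Check the 16 heavy atoms by environment: 1× n (aromatic, in 6-ring) → match; 5× c (aromatic, in 6-ring) → match; 2× N (acyclic) → no; 6× C (acyclic) → no; 2× O (acyclic) → no.
Summing the matching environments: 1 + 5 = 6 matching atoms.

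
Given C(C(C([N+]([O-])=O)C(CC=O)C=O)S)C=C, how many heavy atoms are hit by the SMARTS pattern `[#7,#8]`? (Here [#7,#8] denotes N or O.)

5

The query [#7,#8] means: nitrogen or oxygen (comma = OR).
Check the 15 heavy atoms by environment: 9× C → no; 3× O → match; 1× S → no; 1× N (charge +1) → match; 1× O (charge -1) → match.
Summing the matching environments: 3 + 1 + 1 = 5 matching atoms.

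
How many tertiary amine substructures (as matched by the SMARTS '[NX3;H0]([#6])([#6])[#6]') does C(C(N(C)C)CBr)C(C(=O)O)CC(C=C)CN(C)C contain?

2

[NX3;H0]([#6])([#6])[#6] is the SMARTS for a tertiary amine: a trivalent nitrogen with no H, bonded to three carbons.
The molecule carries 2 separate instances of a dimethylamino group (-N(CH3)2) meeting every constraint; each maps to a distinct set of atoms, giving 2 matches.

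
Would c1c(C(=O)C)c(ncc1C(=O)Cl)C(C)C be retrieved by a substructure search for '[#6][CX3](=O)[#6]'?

Yes

The pattern [#6][CX3](=O)[#6] describes a carbonyl carbon (no H) flanked by two carbons — a ketone.
The molecule carries an acetyl/ketone group (-C(=O)CH3), whose atoms satisfy every constraint of the query, so the pattern matches.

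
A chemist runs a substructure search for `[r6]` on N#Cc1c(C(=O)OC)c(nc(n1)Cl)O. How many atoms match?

6

The query [r6] means: r6 matches atoms in a six-membered ring.
Check the 14 heavy atoms by environment: 2× n (aromatic, in 6-ring) → match; 4× c (aromatic, in 6-ring) → match; 3× C (acyclic) → no; 3× O (acyclic) → no; 1× N (acyclic) → no; 1× Cl (acyclic) → no.
Summing the matching environments: 2 + 4 = 6 matching atoms.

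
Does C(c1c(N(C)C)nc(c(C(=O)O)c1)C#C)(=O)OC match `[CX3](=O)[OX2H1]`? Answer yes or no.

Yes

The pattern [CX3](=O)[OX2H1] describes an sp2 carbon double-bonded to O and single-bonded to an -OH oxygen — a carboxylic acid.
The molecule carries a carboxylic acid group (-C(=O)OH), whose atoms satisfy every constraint of the query, so the pattern matches.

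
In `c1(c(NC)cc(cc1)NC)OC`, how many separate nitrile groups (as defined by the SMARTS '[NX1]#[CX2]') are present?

0

[NX1]#[CX2] is the SMARTS for a nitrile: a nitrogen triple-bonded to a two-connected carbon.
No fragment in the molecule satisfies every constraint, giving 0 matches.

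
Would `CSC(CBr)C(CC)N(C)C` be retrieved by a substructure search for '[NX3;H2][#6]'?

No

The pattern [NX3;H2][#6] describes a trivalent nitrogen with two H attached to carbon — a primary amine.
The closest candidate here is a dimethylamino group (-N(CH3)2), but the nitrogen has H0, not H2. No other fragment satisfies the full query, so there is no match.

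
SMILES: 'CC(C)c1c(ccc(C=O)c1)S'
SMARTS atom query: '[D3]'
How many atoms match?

The query [D3] means: atom with exactly three heavy-atom neighbours.
Check the 12 heavy atoms by environment: 3× c (aromatic, D3) → match; 3× c (aromatic, D2) → no; 1× S (D1) → no; 1× C (D3) → match; 2× C (D1) → no; 1× C (D2) → no; 1× O (D1) → no.
Summing the matching environments: 3 + 1 = 4 matching atoms.

4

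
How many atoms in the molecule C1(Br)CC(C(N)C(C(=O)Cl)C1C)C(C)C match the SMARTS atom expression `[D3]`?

7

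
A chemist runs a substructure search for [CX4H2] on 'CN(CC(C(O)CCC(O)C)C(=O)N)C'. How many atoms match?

Check the 15 heavy atoms by environment: 3× C (H2, X4) → match; 3× C (H1, X4) → no; 3× C (H3, X4) → no; 2× O (H1, X2) → no; 1× N (H0, X3) → no; 1× C (H0, X3) → no; 1× O (H0, X1) → no; 1× N (H2, X3) → no.
That gives 3 matching atoms.

3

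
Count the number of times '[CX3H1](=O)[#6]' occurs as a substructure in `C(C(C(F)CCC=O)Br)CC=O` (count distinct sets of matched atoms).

2

[CX3H1](=O)[#6] is the SMARTS for an aldehyde: an sp2 carbon with one H, double-bonded to O and single-bonded to carbon.
The molecule carries 2 separate instances of an aldehyde (-CHO) meeting every constraint; each maps to a distinct set of atoms, giving 2 matches.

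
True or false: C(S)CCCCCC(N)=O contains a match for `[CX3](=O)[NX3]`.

The pattern [CX3](=O)[NX3] describes a carbonyl carbon bonded to a trivalent nitrogen — an amide.
The molecule carries a primary amide (-C(=O)NH2), whose atoms satisfy every constraint of the query, so the pattern matches.

True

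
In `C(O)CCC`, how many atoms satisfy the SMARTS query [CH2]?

3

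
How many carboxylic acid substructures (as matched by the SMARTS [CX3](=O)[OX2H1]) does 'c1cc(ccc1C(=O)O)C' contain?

1

[CX3](=O)[OX2H1] is the SMARTS for a carboxylic acid: an sp2 carbon double-bonded to O and single-bonded to an -OH oxygen.
Exactly one fragment in the molecule meets all constraints, giving 1 match.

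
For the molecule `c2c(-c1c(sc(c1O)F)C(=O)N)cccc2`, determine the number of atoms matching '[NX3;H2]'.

1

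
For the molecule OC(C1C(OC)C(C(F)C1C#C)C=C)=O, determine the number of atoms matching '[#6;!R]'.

6

Check the 15 heavy atoms by environment: 5× C (in 5-ring) → no; 6× C (acyclic) → match; 3× O (acyclic) → no; 1× F (acyclic) → no.
That gives 6 matching atoms.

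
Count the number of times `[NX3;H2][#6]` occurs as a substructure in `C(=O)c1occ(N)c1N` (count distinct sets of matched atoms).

2

[NX3;H2][#6] is the SMARTS for a primary amine: a trivalent nitrogen with two H attached to carbon.
The molecule carries 2 separate instances of a primary amino group (-NH2) meeting every constraint; each maps to a distinct set of atoms, giving 2 matches.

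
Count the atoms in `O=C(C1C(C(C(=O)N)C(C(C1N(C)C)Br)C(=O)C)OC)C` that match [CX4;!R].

5

The query [CX4;!R] means: aliphatic carbon with four total connections, not in a ring.
Check the 21 heavy atoms by environment: 6× C (X4, in 6-ring) → no; 3× C (X3, acyclic) → no; 3× O (X1, acyclic) → no; 5× C (X4, acyclic) → match; 1× O (X2, acyclic) → no; 2× N (X3, acyclic) → no; 1× Br (X1, acyclic) → no.
That gives 5 matching atoms.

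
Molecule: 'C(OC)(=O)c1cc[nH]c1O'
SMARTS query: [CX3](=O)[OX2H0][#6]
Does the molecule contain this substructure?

The pattern [CX3](=O)[OX2H0][#6] describes a carbonyl carbon bonded to an oxygen that is itself bonded to carbon (no H on that O) — an ester.
The molecule carries a methyl-ester group (-C(=O)OCH3), whose atoms satisfy every constraint of the query, so the pattern matches.

Yes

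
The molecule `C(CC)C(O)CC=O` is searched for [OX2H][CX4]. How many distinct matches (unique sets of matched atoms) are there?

1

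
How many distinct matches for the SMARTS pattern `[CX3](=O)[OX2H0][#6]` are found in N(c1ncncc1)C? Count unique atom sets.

[CX3](=O)[OX2H0][#6] is the SMARTS for an ester: a carbonyl carbon bonded to an oxygen that is itself bonded to carbon (no H on that O).
No fragment in the molecule satisfies every constraint, giving 0 matches.

0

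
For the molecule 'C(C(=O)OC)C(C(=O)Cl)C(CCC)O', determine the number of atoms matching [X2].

2

The query [X2] means: any atom with exactly two total connections (bonds + H).
Check the 14 heavy atoms by environment: 7× C (X4) → no; 2× C (X3) → no; 2× O (X1) → no; 1× Cl (X1) → no; 2× O (X2) → match.
That gives 2 matching atoms.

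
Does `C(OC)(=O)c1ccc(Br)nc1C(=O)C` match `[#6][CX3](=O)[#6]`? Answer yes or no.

Yes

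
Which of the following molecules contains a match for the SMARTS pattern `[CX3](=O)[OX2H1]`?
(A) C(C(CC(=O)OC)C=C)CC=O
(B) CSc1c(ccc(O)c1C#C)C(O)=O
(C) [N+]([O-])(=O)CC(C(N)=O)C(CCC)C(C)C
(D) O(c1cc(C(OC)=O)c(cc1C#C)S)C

[CX3](=O)[OX2H1] describes an sp2 carbon double-bonded to O and single-bonded to an -OH oxygen (a carboxylic acid).
(A) has a methyl-ester group (-C(=O)OCH3) but the singly-bonded O has no H (OX2H0, not OX2H1).
(B) contains a carboxylic acid group (-C(=O)OH), which satisfies every atom and bond constraint.
(C) has a primary amide (-C(=O)NH2) but the carbonyl is bonded to N, not to an -OH oxygen.
(D) has a methyl-ester group (-C(=O)OCH3) but the singly-bonded O has no H (OX2H0, not OX2H1).
So the answer is (B).

B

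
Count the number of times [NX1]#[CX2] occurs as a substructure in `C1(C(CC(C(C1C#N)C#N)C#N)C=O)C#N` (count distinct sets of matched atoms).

4

[NX1]#[CX2] is the SMARTS for a nitrile: a nitrogen triple-bonded to a two-connected carbon.
The molecule carries 4 separate instances of a nitrile (-C#N) meeting every constraint; each maps to a distinct set of atoms, giving 4 matches.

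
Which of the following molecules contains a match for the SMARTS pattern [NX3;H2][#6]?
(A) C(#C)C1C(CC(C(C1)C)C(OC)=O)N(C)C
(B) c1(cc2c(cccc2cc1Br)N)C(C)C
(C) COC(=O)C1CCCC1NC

B

[NX3;H2][#6] describes a trivalent nitrogen with two H attached to carbon (a primary amine).
(A) has a dimethylamino group (-N(CH3)2) but the nitrogen has H0, not H2.
(B) contains a primary amino group (-NH2), which satisfies every atom and bond constraint.
(C) has an N-methylamino group (-NHCH3) but the nitrogen bears two carbons and only one H (H1), not H2.
So the answer is (B).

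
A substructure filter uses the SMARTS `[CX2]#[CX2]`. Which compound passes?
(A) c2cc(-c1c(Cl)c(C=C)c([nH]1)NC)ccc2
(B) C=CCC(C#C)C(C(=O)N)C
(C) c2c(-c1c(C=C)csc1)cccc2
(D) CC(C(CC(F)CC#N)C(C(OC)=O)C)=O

B

[CX2]#[CX2] describes a carbon-carbon triple bond (an alkyne).
(A) has a vinyl group (-CH=CH2) but the C=C is a double bond; both carbons are CX3, not CX2.
(B) contains an ethynyl group (-C#CH), which satisfies every atom and bond constraint.
(C) has a vinyl group (-CH=CH2) but the C=C is a double bond; both carbons are CX3, not CX2.
(D) has a nitrile (-C#N) but the triple bond is C#N, not C#C.
So the answer is (B).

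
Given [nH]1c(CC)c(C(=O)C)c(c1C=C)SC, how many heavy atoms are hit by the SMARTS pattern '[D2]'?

4

The query [D2] means: atom with exactly two heavy-atom neighbours.
Check the 14 heavy atoms by environment: 1× n (aromatic, D2) → match; 4× c (aromatic, D3) → no; 1× C (D3) → no; 1× O (D1) → no; 4× C (D1) → no; 1× S (D2) → match; 2× C (D2) → match.
Summing the matching environments: 1 + 1 + 2 = 4 matching atoms.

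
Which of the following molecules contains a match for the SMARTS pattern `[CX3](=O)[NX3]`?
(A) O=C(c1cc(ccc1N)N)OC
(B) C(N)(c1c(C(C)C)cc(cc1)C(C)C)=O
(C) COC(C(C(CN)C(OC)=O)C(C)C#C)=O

B

[CX3](=O)[NX3] describes a carbonyl carbon bonded to a trivalent nitrogen (an amide).
(A) has a primary amino group (-NH2) but the -NH2 is not attached to a carbonyl carbon.
(B) contains a primary amide (-C(=O)NH2), which satisfies every atom and bond constraint.
(C) has a methyl-ester group (-C(=O)OCH3) but the carbonyl is bonded to O, not to an NX3 nitrogen.
So the answer is (B).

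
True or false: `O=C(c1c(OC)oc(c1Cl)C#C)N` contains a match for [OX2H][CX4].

False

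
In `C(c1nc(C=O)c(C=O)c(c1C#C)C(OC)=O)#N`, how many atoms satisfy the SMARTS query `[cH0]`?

5

The query [cH0] means: aromatic carbon with no attached hydrogen (substituted or ring-fusion).
Check the 18 heavy atoms by environment: 1× n (aromatic, H0) → no; 5× c (aromatic, H0) → match; 3× C (H0) → no; 1× N (H0) → no; 4× O (H0) → no; 1× C (H3) → no; 3× C (H1) → no.
That gives 5 matching atoms.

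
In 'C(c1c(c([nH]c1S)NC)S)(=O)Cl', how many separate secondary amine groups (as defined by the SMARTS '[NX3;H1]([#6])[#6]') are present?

1

[NX3;H1]([#6])[#6] is the SMARTS for a secondary amine: a trivalent nitrogen with one H, bonded to two carbons.
Exactly one fragment in the molecule meets all constraints, giving 1 match.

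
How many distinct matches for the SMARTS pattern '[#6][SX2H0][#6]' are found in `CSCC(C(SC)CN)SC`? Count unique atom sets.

[#6][SX2H0][#6] is the SMARTS for a thioether: an aliphatic sulfur bridging two carbons with no H on the sulfur.
The molecule carries 3 separate instances of a methylthio ether (-SCH3) meeting every constraint; each maps to a distinct set of atoms, giving 3 matches.

3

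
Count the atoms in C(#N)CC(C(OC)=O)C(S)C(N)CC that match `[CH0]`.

2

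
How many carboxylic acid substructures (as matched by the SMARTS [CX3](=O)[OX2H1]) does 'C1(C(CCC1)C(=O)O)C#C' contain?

[CX3](=O)[OX2H1] is the SMARTS for a carboxylic acid: an sp2 carbon double-bonded to O and single-bonded to an -OH oxygen.
Exactly one fragment in the molecule meets all constraints, giving 1 match.

1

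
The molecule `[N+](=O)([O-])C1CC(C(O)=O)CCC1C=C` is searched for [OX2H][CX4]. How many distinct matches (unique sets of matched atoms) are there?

0

[OX2H][CX4] is the SMARTS for an aliphatic alcohol: a hydroxyl oxygen bound to an sp3 (X4) carbon.
The molecule has a carboxylic acid group (-C(=O)OH), but the -OH is on a CX3 carbonyl carbon, not a CX4 carbon; nothing else fits, so there are 0 matches.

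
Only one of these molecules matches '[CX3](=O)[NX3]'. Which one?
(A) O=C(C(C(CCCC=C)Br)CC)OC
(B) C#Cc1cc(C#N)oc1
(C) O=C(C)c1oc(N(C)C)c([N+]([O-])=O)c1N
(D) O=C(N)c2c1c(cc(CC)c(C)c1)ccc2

[CX3](=O)[NX3] describes a carbonyl carbon bonded to a trivalent nitrogen (an amide).
(A) has a methyl-ester group (-C(=O)OCH3) but the carbonyl is bonded to O, not to an NX3 nitrogen.
(B) has a nitrile (-C#N) but the nitrile N is NX1 (triple-bonded), not NX3.
(C) has a primary amino group (-NH2) but the -NH2 is not attached to a carbonyl carbon.
(D) contains a primary amide (-C(=O)NH2), which satisfies every atom and bond constraint.
So the answer is (D).

D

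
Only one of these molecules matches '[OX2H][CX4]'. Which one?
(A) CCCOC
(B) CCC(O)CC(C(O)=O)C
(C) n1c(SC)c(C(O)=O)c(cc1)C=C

B

[OX2H][CX4] describes a hydroxyl oxygen bound to an sp3 (X4) carbon (an aliphatic alcohol).
(A) has a methoxy ether (-OCH3) but the oxygen has H0 (ether), not H1.
(B) contains a hydroxyl group (-OH), which satisfies every atom and bond constraint.
(C) has a carboxylic acid group (-C(=O)OH) but the -OH is on a CX3 carbonyl carbon, not a CX4 carbon.
So the answer is (B).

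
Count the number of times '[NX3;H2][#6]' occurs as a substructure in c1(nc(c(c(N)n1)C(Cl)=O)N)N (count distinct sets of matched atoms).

3

[NX3;H2][#6] is the SMARTS for a primary amine: a trivalent nitrogen with two H attached to carbon.
The molecule carries 3 separate instances of a primary amino group (-NH2) meeting every constraint; each maps to a distinct set of atoms, giving 3 matches.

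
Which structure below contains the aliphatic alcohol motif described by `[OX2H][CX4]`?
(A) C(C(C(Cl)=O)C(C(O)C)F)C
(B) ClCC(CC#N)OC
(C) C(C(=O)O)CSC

[OX2H][CX4] describes a hydroxyl oxygen bound to an sp3 (X4) carbon (an aliphatic alcohol).
(A) contains a hydroxyl group (-OH), which satisfies every atom and bond constraint.
(B) has a methoxy ether (-OCH3) but the oxygen has H0 (ether), not H1.
(C) has a carboxylic acid group (-C(=O)OH) but the -OH is on a CX3 carbonyl carbon, not a CX4 carbon.
So the answer is (A).

A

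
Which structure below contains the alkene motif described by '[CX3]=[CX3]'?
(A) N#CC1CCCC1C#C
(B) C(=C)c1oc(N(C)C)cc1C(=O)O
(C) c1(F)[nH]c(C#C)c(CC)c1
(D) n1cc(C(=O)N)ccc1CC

[CX3]=[CX3] describes a non-aromatic C=C double bond between two sp2 carbons (an alkene).
(A) has an ethynyl group (-C#CH) but the C-C bond is a triple bond, not a double bond.
(B) contains a vinyl group (-CH=CH2), which satisfies every atom and bond constraint.
(C) has an ethyl group (-CH2CH3) but its C-C bond is a single bond between CX4 carbons, not CX3=CX3.
(D) has an ethyl group (-CH2CH3) but its C-C bond is a single bond between CX4 carbons, not CX3=CX3.
So the answer is (B).

B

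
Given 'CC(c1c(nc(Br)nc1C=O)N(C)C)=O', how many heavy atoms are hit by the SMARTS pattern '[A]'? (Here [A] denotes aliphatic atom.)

9

The query [A] means: A matches any aliphatic (non-aromatic) heavy atom.
Check the 15 heavy atoms by environment: 2× n (aromatic) → no; 4× c (aromatic) → no; 1× Br → match; 1× N → match; 5× C → match; 2× O → match.
Summing the matching environments: 1 + 1 + 5 + 2 = 9 matching atoms.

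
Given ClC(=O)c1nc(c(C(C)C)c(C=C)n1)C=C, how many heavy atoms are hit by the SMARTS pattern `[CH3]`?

2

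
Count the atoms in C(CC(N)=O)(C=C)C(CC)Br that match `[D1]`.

5

The query [D1] means: atom with exactly one heavy-atom neighbour (degree 1).
Check the 11 heavy atoms by environment: 3× C (D2) → no; 3× C (D3) → no; 1× Br (D1) → match; 2× C (D1) → match; 1× O (D1) → match; 1× N (D1) → match.
Summing the matching environments: 1 + 2 + 1 + 1 = 5 matching atoms.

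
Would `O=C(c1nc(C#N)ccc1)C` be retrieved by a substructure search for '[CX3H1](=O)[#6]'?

No

The pattern [CX3H1](=O)[#6] describes an sp2 carbon with one H, double-bonded to O and single-bonded to carbon — an aldehyde.
The closest candidate here is an acetyl/ketone group (-C(=O)CH3), but the carbonyl carbon has H0 (two carbon neighbours), not H1. No other fragment satisfies the full query, so there is no match.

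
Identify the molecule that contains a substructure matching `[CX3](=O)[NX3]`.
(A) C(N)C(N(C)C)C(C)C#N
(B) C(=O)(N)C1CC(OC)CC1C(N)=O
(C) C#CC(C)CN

[CX3](=O)[NX3] describes a carbonyl carbon bonded to a trivalent nitrogen (an amide).
(A) has a primary amino group (-NH2) but the -NH2 is not attached to a carbonyl carbon.
(B) contains a primary amide (-C(=O)NH2), which satisfies every atom and bond constraint.
(C) has a primary amino group (-NH2) but the -NH2 is not attached to a carbonyl carbon.
So the answer is (B).

B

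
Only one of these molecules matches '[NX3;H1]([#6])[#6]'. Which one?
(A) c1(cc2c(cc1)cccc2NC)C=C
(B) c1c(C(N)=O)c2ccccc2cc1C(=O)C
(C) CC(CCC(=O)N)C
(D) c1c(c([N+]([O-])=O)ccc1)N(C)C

[NX3;H1]([#6])[#6] describes a trivalent nitrogen with one H, bonded to two carbons (a secondary amine).
(A) contains an N-methylamino group (-NHCH3), which satisfies every atom and bond constraint.
(B) has a primary amide (-C(=O)NH2) but the -C(=O)NH2 nitrogen has H2, not H1.
(C) has a primary amide (-C(=O)NH2) but the -C(=O)NH2 nitrogen has H2, not H1.
(D) has a dimethylamino group (-N(CH3)2) but the nitrogen has H0, not H1.
So the answer is (A).

A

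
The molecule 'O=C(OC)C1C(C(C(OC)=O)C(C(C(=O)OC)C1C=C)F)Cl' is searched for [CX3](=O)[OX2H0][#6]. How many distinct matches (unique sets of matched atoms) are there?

3

[CX3](=O)[OX2H0][#6] is the SMARTS for an ester: a carbonyl carbon bonded to an oxygen that is itself bonded to carbon (no H on that O).
The molecule carries 3 separate instances of a methyl-ester group (-C(=O)OCH3) meeting every constraint; each maps to a distinct set of atoms, giving 3 matches.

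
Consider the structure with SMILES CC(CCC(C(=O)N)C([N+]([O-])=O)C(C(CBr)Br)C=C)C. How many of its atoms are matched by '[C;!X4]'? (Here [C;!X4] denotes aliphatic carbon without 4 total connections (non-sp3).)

3

Check the 20 heavy atoms by environment: 10× C (X4) → no; 2× Br (X1) → no; 3× C (X3) → match; 2× O (X1) → no; 1× N (X3) → no; 1× N (charge +1, X3) → no; 1× O (charge -1, X1) → no.
That gives 3 matching atoms.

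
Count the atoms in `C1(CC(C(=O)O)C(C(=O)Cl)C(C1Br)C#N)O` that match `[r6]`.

6

The query [r6] means: r6 matches atoms in a six-membered ring.
Check the 16 heavy atoms by environment: 6× C (in 6-ring) → match; 1× Br (acyclic) → no; 3× C (acyclic) → no; 4× O (acyclic) → no; 1× Cl (acyclic) → no; 1× N (acyclic) → no.
That gives 6 matching atoms.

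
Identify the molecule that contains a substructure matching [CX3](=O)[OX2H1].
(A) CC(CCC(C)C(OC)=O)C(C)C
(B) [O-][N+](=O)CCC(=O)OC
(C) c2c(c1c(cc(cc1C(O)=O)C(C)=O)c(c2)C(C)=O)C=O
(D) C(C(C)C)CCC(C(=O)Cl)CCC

[CX3](=O)[OX2H1] describes an sp2 carbon double-bonded to O and single-bonded to an -OH oxygen (a carboxylic acid).
(A) has a methyl-ester group (-C(=O)OCH3) but the singly-bonded O has no H (OX2H0, not OX2H1).
(B) has a methyl-ester group (-C(=O)OCH3) but the singly-bonded O has no H (OX2H0, not OX2H1).
(C) contains a carboxylic acid group (-C(=O)OH), which satisfies every atom and bond constraint.
(D) has an acyl chloride (-C(=O)Cl) but the carbonyl is bonded to Cl, not to an -OH oxygen.
So the answer is (C).

C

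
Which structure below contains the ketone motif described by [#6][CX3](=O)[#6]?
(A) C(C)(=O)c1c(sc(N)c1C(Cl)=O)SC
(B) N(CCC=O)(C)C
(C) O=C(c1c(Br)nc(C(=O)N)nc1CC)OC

A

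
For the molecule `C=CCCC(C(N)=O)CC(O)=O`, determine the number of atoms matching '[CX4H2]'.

Check the 12 heavy atoms by environment: 3× C (H2, X4) → match; 1× C (H1, X4) → no; 2× C (H0, X3) → no; 2× O (H0, X1) → no; 1× O (H1, X2) → no; 1× C (H1, X3) → no; 1× C (H2, X3) → no; 1× N (H2, X3) → no.
That gives 3 matching atoms.

3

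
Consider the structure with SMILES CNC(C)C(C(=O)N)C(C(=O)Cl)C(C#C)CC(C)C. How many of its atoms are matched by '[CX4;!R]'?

The query [CX4;!R] means: aliphatic carbon with four total connections, not in a ring.
Check the 19 heavy atoms by environment: 10× C (X4, acyclic) → match; 2× C (X3, acyclic) → no; 2× O (X1, acyclic) → no; 2× N (X3, acyclic) → no; 2× C (X2, acyclic) → no; 1× Cl (X1, acyclic) → no.
That gives 10 matching atoms.

10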